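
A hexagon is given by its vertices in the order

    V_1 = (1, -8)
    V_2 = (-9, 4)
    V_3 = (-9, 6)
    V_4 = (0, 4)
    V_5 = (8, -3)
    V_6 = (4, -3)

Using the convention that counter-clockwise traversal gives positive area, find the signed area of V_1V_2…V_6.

-97.5

V_1→V_2: (1)(4) − (-9)(-8) = -68
V_2→V_3: (-9)(6) − (-9)(4) = -18
V_3→V_4: (-9)(4) − (0)(6) = -36
V_4→V_5: (0)(-3) − (8)(4) = -32
V_5→V_6: (8)(-3) − (4)(-3) = -12
V_6→V_1: (4)(-8) − (1)(-3) = -29
Σ = -195
Signed area = Σ/2 = -97.5 (negative ⇒ clockwise traversal).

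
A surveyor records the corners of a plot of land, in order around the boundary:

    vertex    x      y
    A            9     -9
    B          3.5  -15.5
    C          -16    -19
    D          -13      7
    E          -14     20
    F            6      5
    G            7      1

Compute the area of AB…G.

Σ = (-108) + (-314.5) + (-359) + (-162) + (-190) + (-29) + (-72) = -1234.5
Area = |Σ|/2 = 617.25.

617.25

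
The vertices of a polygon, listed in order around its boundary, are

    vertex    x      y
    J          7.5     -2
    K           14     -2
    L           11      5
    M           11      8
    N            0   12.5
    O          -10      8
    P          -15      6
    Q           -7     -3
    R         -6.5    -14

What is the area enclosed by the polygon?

J→K: (7.5)(-2) − (14)(-2) = 13
K→L: (14)(5) − (11)(-2) = 92
L→M: (11)(8) − (11)(5) = 33
M→N: (11)(12.5) − (0)(8) = 137.5
N→O: (0)(8) − (-10)(12.5) = 125
O→P: (-10)(6) − (-15)(8) = 60
P→Q: (-15)(-3) − (-7)(6) = 87
Q→R: (-7)(-14) − (-6.5)(-3) = 78.5
R→J: (-6.5)(-2) − (7.5)(-14) = 118
Σ = 744
Area = |Σ|/2 = 372.

372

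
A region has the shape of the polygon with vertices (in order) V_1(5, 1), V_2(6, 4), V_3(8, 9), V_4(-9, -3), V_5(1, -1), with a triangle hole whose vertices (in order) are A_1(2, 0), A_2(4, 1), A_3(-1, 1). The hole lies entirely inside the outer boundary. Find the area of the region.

Outer boundary:
Apply Gauss's area formula: 2A = Σ (x_i·y_{i+1} − x_{i+1}·y_i), indices taken mod 5.
V_1→V_2: (5)(4) − (6)(1) = 14
V_2→V_3: (6)(9) − (8)(4) = 22
V_3→V_4: (8)(-3) − (-9)(9) = 57
V_4→V_5: (-9)(-1) − (1)(-3) = 12
V_5→V_1: (1)(1) − (5)(-1) = 6
Σ = 111
Area = |Σ|/2 = 55.5.
Hole:
Cross-terms: 2, 5, -2  ⇒  Σ = 5
Area = |Σ|/2 = 2.5.
Net area = 55.5 − 2.5 = 53.

53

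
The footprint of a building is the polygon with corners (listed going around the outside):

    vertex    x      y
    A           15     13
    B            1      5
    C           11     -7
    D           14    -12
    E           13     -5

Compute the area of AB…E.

148

A→B: (15)(5) − (1)(13) = 62
B→C: (1)(-7) − (11)(5) = -62
C→D: (11)(-12) − (14)(-7) = -34
D→E: (14)(-5) − (13)(-12) = 86
E→A: (13)(13) − (15)(-5) = 244
Σ = 296
Area = |Σ|/2 = 148.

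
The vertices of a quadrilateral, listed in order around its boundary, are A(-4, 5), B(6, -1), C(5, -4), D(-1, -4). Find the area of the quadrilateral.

Apply the shoelace (surveyor's) formula: 2A = Σ (x_i·y_{i+1} − x_{i+1}·y_i), indices taken mod 4.
A→B: (-4)(-1) − (6)(5) = -26
B→C: (6)(-4) − (5)(-1) = -19
C→D: (5)(-4) − (-1)(-4) = -24
D→A: (-1)(5) − (-4)(-4) = -21
Σ = -90
Area = |Σ|/2 = 45.

45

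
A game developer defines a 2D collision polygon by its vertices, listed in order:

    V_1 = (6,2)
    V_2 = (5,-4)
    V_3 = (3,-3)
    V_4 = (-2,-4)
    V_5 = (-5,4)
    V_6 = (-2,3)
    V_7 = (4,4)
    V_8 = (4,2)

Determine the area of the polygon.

61

Apply the shoelace formula: 2A = Σ (x_i·y_{i+1} − x_{i+1}·y_i), indices taken mod 8.
Cross-terms: -34, -3, -18, -28, -7, -20, -8, -4  ⇒  Σ = -122
Area = |Σ|/2 = 61.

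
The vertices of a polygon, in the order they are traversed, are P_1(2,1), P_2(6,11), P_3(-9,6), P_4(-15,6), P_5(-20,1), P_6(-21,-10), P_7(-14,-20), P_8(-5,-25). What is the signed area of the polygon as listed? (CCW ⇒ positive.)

544

P_1→P_2: (2)(11) − (6)(1) = 16
P_2→P_3: (6)(6) − (-9)(11) = 135
P_3→P_4: (-9)(6) − (-15)(6) = 36
P_4→P_5: (-15)(1) − (-20)(6) = 105
P_5→P_6: (-20)(-10) − (-21)(1) = 221
P_6→P_7: (-21)(-20) − (-14)(-10) = 280
P_7→P_8: (-14)(-25) − (-5)(-20) = 250
P_8→P_1: (-5)(1) − (2)(-25) = 45
Σ = 1088
Signed area = Σ/2 = 544 (positive ⇒ counter-clockwise traversal).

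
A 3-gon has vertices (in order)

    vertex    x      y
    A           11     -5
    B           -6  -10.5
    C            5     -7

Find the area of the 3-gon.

0.5

Apply the surveyor's formula: 2A = Σ (x_i·y_{i+1} − x_{i+1}·y_i), indices taken mod 3.
Σ = (-145.5) + (94.5) + (52) = 1
Area = |Σ|/2 = 0.5.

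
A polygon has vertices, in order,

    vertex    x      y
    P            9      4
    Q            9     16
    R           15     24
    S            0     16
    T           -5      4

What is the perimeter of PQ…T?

66

|PQ| = √((0)² + (12)²) = √144 = 12
|QR| = √((6)² + (8)²) = √100 = 10
|RS| = √((-15)² + (-8)²) = √289 = 17
|ST| = √((-5)² + (-12)²) = √169 = 13
|TP| = √((14)² + (0)²) = √196 = 14
Perimeter = 12 + 10 + 17 + 13 + 14 = 66.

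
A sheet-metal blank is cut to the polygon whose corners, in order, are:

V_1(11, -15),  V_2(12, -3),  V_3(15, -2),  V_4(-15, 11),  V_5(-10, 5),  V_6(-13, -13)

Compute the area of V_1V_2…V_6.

Σ = (147) + (21) + (135) + (35) + (195) + (338) = 871
Area = |Σ|/2 = 435.5.

435.5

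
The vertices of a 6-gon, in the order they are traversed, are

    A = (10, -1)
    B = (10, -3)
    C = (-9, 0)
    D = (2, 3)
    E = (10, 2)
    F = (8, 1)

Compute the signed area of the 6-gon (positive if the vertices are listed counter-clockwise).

Apply Gauss's area formula: 2A = Σ (x_i·y_{i+1} − x_{i+1}·y_i), indices taken mod 6.
Cross-terms: -20, -27, -27, -26, -6, -18  ⇒  Σ = -124
Signed area = Σ/2 = -62 (negative ⇒ clockwise traversal).

-62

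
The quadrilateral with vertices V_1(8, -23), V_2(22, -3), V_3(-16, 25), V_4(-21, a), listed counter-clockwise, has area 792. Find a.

The doubled signed area Σ (x_i y_{i+1} − x_{i+1} y_i) is linear in a.
With a=0 it equals 1992; the coefficient of a is -24 (from the two edges through V_4).
So -24·a + 1992 = 2·792 = 1584 ⇒ a = 17.

17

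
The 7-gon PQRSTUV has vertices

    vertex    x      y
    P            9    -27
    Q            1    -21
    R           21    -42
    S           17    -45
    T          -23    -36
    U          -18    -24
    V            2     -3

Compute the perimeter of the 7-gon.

152

|PQ| = √((-8)² + (6)²) = √100 = 10
|QR| = √((20)² + (-21)²) = √841 = 29
|RS| = √((-4)² + (-3)²) = √25 = 5
|ST| = √((-40)² + (9)²) = √1681 = 41
|TU| = √((5)² + (12)²) = √169 = 13
|UV| = √((20)² + (21)²) = √841 = 29
|VP| = √((7)² + (-24)²) = √625 = 25
Perimeter = 10 + 29 + 5 + 41 + 13 + 29 + 25 = 152.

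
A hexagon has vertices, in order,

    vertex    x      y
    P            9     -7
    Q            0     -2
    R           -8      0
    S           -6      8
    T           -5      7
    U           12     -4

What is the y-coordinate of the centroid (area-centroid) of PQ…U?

1/53

Apply the surveyor's formula. First the cross-terms c_i = x_i·y_{i+1} − x_{i+1}·y_i:
  -18, -16, -64, -2, -64, -48  ⇒  2A = -212, A = -106.
Then Σ (y_i + y_{i+1})·c_i = -12, so ȳ = -12 / (6·(-106)) = 1/53.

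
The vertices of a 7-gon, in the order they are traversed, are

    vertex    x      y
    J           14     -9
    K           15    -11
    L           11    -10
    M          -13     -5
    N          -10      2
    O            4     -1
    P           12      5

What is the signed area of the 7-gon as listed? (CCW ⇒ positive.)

Σ = (-19) + (-29) + (-185) + (-76) + (2) + (32) + (-178) = -453
Signed area = Σ/2 = -226.5 (negative ⇒ clockwise traversal).

-226.5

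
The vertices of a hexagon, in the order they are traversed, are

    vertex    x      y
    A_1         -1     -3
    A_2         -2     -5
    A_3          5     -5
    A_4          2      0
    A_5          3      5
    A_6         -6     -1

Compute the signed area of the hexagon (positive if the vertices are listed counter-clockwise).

49

Σ = (-1) + (35) + (10) + (10) + (27) + (17) = 98
Signed area = Σ/2 = 49 (positive ⇒ counter-clockwise traversal).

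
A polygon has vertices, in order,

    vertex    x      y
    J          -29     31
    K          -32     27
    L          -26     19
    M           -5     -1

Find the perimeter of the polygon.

84

|JK| = √((-3)² + (-4)²) = √25 = 5
|KL| = √((6)² + (-8)²) = √100 = 10
|LM| = √((21)² + (-20)²) = √841 = 29
|MJ| = √((-24)² + (32)²) = √1600 = 40
Perimeter = 5 + 10 + 29 + 40 = 84.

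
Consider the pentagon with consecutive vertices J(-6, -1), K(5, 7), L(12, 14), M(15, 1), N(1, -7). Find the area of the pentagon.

Apply the shoelace (surveyor's) formula: 2A = Σ (x_i·y_{i+1} − x_{i+1}·y_i), indices taken mod 5.
Cross-terms: -37, -14, -198, -106, -43  ⇒  Σ = -398
Area = |Σ|/2 = 199.

199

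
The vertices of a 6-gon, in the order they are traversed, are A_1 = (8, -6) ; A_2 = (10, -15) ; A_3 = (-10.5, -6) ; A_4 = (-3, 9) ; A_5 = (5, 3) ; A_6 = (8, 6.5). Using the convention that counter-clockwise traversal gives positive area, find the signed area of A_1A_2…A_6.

-267.75

Σ = (-60) + (-217.5) + (-112.5) + (-54) + (8.5) + (-100) = -535.5
Signed area = Σ/2 = -267.75 (negative ⇒ clockwise traversal).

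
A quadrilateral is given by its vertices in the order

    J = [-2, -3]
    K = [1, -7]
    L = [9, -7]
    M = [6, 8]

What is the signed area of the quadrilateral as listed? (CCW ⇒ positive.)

Apply the shoelace formula: 2A = Σ (x_i·y_{i+1} − x_{i+1}·y_i), indices taken mod 4.
Σ = (17) + (56) + (114) + (-2) = 185
Signed area = Σ/2 = 92.5 (positive ⇒ counter-clockwise traversal).

92.5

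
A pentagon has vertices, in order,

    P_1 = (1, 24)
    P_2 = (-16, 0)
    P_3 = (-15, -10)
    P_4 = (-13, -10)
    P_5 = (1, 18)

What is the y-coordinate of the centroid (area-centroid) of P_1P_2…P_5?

946/173

Apply Gauss's area formula. First the cross-terms c_i = x_i·y_{i+1} − x_{i+1}·y_i:
  384, 160, 20, -224, 6  ⇒  2A = 346, A = 173.
Then Σ (y_i + y_{i+1})·c_i = 5676, so ȳ = 5676 / (6·173) = 946/173.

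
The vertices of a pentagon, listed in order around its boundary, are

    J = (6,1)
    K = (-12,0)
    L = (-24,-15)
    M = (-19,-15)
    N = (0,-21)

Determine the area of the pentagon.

396

Apply the shoelace (surveyor's) formula: 2A = Σ (x_i·y_{i+1} − x_{i+1}·y_i), indices taken mod 5.
Cross-terms: 12, 180, 75, 399, 126  ⇒  Σ = 792
Area = |Σ|/2 = 396.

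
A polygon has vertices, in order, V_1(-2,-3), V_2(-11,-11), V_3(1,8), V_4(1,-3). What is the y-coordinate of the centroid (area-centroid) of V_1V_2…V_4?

-32/27

Apply Gauss's area formula. First the cross-terms c_i = x_i·y_{i+1} − x_{i+1}·y_i:
  -11, -77, -11, -9  ⇒  2A = -108, A = -54.
Then Σ (y_i + y_{i+1})·c_i = 384, so ȳ = 384 / (6·(-54)) = -32/27.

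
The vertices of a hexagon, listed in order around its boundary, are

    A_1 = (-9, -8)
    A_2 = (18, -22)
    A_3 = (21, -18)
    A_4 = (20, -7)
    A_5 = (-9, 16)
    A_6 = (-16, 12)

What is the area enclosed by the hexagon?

667

Apply the shoelace formula: 2A = Σ (x_i·y_{i+1} − x_{i+1}·y_i), indices taken mod 6.
Σ = (342) + (138) + (213) + (257) + (148) + (236) = 1334
Area = |Σ|/2 = 667.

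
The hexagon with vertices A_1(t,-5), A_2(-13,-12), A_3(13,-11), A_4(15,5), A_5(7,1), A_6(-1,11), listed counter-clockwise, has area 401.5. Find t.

-12

Write out the shoelace sum; only the two edges meeting at A_1 involve t:
2·Area = [((-1)·(-5) − t·11) + (t·(-12) − (-13)·(-5))] + 587
       = -23·t + 527 = 803
⇒ t = -12.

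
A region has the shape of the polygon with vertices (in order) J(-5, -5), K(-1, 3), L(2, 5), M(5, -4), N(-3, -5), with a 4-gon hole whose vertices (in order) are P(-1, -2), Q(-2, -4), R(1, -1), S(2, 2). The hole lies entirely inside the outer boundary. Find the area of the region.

Outer boundary:
Cross-terms: -20, -11, -33, -37, -10  ⇒  Σ = -111
Area = |Σ|/2 = 55.5.
Hole:
Σ = (0) + (6) + (4) + (-2) = 8
Area = |Σ|/2 = 4.
Net area = 55.5 − 4 = 51.5.

51.5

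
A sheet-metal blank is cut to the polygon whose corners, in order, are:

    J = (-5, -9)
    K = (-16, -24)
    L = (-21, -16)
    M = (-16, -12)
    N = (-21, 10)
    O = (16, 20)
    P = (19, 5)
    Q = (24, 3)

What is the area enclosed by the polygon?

916

Σ = (-24) + (-248) + (-4) + (-412) + (-580) + (-300) + (-63) + (-201) = -1832
Area = |Σ|/2 = 916.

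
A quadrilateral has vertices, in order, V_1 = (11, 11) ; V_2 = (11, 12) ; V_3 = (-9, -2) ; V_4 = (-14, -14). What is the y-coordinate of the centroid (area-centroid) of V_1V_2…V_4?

-7/9

Apply the surveyor's formula. First the cross-terms c_i = x_i·y_{i+1} − x_{i+1}·y_i:
  11, 86, 98, 0  ⇒  2A = 195, A = 97.5.
Then Σ (y_i + y_{i+1})·c_i = -455, so ȳ = -455 / (6·97.5) = -7/9.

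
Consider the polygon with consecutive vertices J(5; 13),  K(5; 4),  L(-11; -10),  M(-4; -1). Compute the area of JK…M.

63.5

Apply Gauss's area formula: 2A = Σ (x_i·y_{i+1} − x_{i+1}·y_i), indices taken mod 4.
Σ = (-45) + (-6) + (-29) + (-47) = -127
Area = |Σ|/2 = 63.5.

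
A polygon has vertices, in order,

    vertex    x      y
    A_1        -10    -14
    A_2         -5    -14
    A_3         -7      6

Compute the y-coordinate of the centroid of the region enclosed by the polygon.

-22/3

Apply the surveyor's formula. First the cross-terms c_i = x_i·y_{i+1} − x_{i+1}·y_i:
  70, -128, 158  ⇒  2A = 100, A = 50.
Then Σ (y_i + y_{i+1})·c_i = -2200, so ȳ = -2200 / (6·50) = -22/3.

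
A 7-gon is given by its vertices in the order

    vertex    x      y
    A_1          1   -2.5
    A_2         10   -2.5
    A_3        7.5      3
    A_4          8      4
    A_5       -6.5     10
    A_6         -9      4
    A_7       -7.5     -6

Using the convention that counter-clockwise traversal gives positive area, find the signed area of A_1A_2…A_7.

Apply the surveyor's formula: 2A = Σ (x_i·y_{i+1} − x_{i+1}·y_i), indices taken mod 7.
A_1→A_2: (1)(-2.5) − (10)(-2.5) = 22.5
A_2→A_3: (10)(3) − (7.5)(-2.5) = 48.75
A_3→A_4: (7.5)(4) − (8)(3) = 6
A_4→A_5: (8)(10) − (-6.5)(4) = 106
A_5→A_6: (-6.5)(4) − (-9)(10) = 64
A_6→A_7: (-9)(-6) − (-7.5)(4) = 84
A_7→A_1: (-7.5)(-2.5) − (1)(-6) = 24.75
Σ = 356
Signed area = Σ/2 = 178 (positive ⇒ counter-clockwise traversal).

178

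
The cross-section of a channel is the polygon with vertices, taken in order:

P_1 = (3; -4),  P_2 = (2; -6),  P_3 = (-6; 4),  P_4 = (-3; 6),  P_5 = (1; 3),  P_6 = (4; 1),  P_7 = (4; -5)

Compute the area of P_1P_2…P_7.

Apply Gauss's area formula: 2A = Σ (x_i·y_{i+1} − x_{i+1}·y_i), indices taken mod 7.
Σ = (-10) + (-28) + (-24) + (-15) + (-11) + (-24) + (-1) = -113
Area = |Σ|/2 = 56.5.

56.5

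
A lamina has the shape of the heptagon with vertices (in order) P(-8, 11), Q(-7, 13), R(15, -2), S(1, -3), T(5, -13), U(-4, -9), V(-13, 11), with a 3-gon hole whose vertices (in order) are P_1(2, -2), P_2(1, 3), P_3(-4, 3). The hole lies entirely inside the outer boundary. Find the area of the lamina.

268.5

Outer boundary:
Apply the surveyor's formula: 2A = Σ (x_i·y_{i+1} − x_{i+1}·y_i), indices taken mod 7.
Σ = (-27) + (-181) + (-43) + (2) + (-97) + (-161) + (-55) = -562
Area = |Σ|/2 = 281.
Hole:
Cross-terms: 8, 15, 2  ⇒  Σ = 25
Area = |Σ|/2 = 12.5.
Net area = 281 − 12.5 = 268.5.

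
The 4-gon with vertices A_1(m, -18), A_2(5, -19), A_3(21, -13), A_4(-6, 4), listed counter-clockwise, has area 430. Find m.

-14

Write out the shoelace sum; only the two edges meeting at A_1 involve m:
2·Area = [((-6)·(-18) − m·4) + (m·(-19) − 5·(-18))] + 340
       = -23·m + 538 = 860
⇒ m = -14.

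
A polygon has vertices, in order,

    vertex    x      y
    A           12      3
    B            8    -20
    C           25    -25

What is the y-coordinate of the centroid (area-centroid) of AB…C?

-14

Apply Gauss's area formula. First the cross-terms c_i = x_i·y_{i+1} − x_{i+1}·y_i:
  -264, 300, 375  ⇒  2A = 411, A = 205.5.
Then Σ (y_i + y_{i+1})·c_i = -17262, so ȳ = -17262 / (6·205.5) = -14.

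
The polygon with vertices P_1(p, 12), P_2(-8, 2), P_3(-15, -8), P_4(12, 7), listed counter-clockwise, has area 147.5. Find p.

6

The doubled signed area Σ (x_i y_{i+1} − x_{i+1} y_i) is linear in p.
With p=0 it equals 325; the coefficient of p is -5 (from the two edges through P_1).
So -5·p + 325 = 2·147.5 = 295 ⇒ p = 6.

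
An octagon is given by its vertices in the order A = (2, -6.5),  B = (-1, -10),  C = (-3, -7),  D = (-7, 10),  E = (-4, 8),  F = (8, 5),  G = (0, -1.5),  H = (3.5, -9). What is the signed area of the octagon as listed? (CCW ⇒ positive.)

Apply the shoelace (surveyor's) formula: 2A = Σ (x_i·y_{i+1} − x_{i+1}·y_i), indices taken mod 8.
Σ = (-26.5) + (-23) + (-79) + (-16) + (-84) + (-12) + (5.25) + (-4.75) = -240
Signed area = Σ/2 = -120 (negative ⇒ clockwise traversal).

-120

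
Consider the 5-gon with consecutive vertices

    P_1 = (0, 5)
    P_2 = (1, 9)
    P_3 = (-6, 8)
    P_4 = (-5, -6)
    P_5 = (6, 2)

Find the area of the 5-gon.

94.5

Apply the shoelace (surveyor's) formula: 2A = Σ (x_i·y_{i+1} − x_{i+1}·y_i), indices taken mod 5.
Σ = (-5) + (62) + (76) + (26) + (30) = 189
Area = |Σ|/2 = 94.5.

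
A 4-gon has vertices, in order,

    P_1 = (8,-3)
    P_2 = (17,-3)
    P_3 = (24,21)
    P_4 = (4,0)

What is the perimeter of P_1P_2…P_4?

|P_1P_2| = √((9)² + (0)²) = √81 = 9
|P_2P_3| = √((7)² + (24)²) = √625 = 25
|P_3P_4| = √((-20)² + (-21)²) = √841 = 29
|P_4P_1| = √((4)² + (-3)²) = √25 = 5
Perimeter = 9 + 25 + 29 + 5 = 68.

68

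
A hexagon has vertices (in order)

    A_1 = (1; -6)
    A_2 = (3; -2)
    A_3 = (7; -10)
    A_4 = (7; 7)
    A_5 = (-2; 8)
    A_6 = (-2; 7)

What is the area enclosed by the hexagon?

98

Cross-terms: 16, -16, 119, 70, 2, 5  ⇒  Σ = 196
Area = |Σ|/2 = 98.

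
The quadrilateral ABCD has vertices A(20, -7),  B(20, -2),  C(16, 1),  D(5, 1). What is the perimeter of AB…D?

|AB| = √((0)² + (5)²) = √25 = 5
|BC| = √((-4)² + (3)²) = √25 = 5
|CD| = √((-11)² + (0)²) = √121 = 11
|DA| = √((15)² + (-8)²) = √289 = 17
Perimeter = 5 + 5 + 11 + 17 = 38.

38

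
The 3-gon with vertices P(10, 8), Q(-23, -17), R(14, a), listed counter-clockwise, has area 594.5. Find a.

Write out the shoelace sum; only the two edges meeting at R involve a:
2·Area = [((-23)·a − 14·(-17)) + (14·8 − 10·a)] + 14
       = -33·a + 364 = 1189
⇒ a = -25.

-25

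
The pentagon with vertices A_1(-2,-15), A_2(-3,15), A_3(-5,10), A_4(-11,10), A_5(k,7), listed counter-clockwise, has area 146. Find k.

Write out the shoelace sum; only the two edges meeting at A_5 involve k:
2·Area = [((-11)·7 − k·10) + (k·(-15) − (-2)·7)] + 30
       = -25·k + -33 = 292
⇒ k = -13.

-13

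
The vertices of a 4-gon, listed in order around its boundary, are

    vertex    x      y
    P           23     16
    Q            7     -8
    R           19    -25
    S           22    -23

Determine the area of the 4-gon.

337.5

Apply the shoelace (surveyor's) formula: 2A = Σ (x_i·y_{i+1} − x_{i+1}·y_i), indices taken mod 4.
Σ = (-296) + (-23) + (113) + (881) = 675
Area = |Σ|/2 = 337.5.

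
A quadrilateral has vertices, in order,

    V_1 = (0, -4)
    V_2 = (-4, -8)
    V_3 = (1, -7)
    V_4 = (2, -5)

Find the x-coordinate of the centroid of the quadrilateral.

-11/21

Apply Gauss's area formula. First the cross-terms c_i = x_i·y_{i+1} − x_{i+1}·y_i:
  -16, 36, 9, -8  ⇒  2A = 21, A = 10.5.
Then Σ (x_i + x_{i+1})·c_i = -33, so x̄ = -33 / (6·10.5) = -11/21.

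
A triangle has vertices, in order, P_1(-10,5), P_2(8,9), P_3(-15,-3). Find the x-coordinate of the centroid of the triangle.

Apply Gauss's area formula. First the cross-terms c_i = x_i·y_{i+1} − x_{i+1}·y_i:
  -130, 111, -105  ⇒  2A = -124, A = -62.
Then Σ (x_i + x_{i+1})·c_i = 2108, so x̄ = 2108 / (6·(-62)) = -17/3.

-17/3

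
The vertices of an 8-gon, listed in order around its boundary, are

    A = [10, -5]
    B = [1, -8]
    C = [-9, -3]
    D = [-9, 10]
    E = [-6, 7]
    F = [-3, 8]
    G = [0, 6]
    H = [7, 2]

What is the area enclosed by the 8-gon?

206

Apply the surveyor's formula: 2A = Σ (x_i·y_{i+1} − x_{i+1}·y_i), indices taken mod 8.
Σ = (-75) + (-75) + (-117) + (-3) + (-27) + (-18) + (-42) + (-55) = -412
Area = |Σ|/2 = 206.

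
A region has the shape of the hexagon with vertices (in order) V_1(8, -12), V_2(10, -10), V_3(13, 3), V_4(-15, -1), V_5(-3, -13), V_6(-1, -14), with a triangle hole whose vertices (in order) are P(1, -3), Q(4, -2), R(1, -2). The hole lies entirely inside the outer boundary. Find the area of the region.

Outer boundary:
Apply Gauss's area formula: 2A = Σ (x_i·y_{i+1} − x_{i+1}·y_i), indices taken mod 6.
V_1→V_2: (8)(-10) − (10)(-12) = 40
V_2→V_3: (10)(3) − (13)(-10) = 160
V_3→V_4: (13)(-1) − (-15)(3) = 32
V_4→V_5: (-15)(-13) − (-3)(-1) = 192
V_5→V_6: (-3)(-14) − (-1)(-13) = 29
V_6→V_1: (-1)(-12) − (8)(-14) = 124
Σ = 577
Area = |Σ|/2 = 288.5.
Hole:
Σ = (10) + (-6) + (-1) = 3
Area = |Σ|/2 = 1.5.
Net area = 288.5 − 1.5 = 287.

287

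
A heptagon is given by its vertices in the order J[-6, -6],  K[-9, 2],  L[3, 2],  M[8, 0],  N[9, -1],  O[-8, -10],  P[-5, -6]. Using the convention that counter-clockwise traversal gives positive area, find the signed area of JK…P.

Apply the shoelace (surveyor's) formula: 2A = Σ (x_i·y_{i+1} − x_{i+1}·y_i), indices taken mod 7.
J→K: (-6)(2) − (-9)(-6) = -66
K→L: (-9)(2) − (3)(2) = -24
L→M: (3)(0) − (8)(2) = -16
M→N: (8)(-1) − (9)(0) = -8
N→O: (9)(-10) − (-8)(-1) = -98
O→P: (-8)(-6) − (-5)(-10) = -2
P→J: (-5)(-6) − (-6)(-6) = -6
Σ = -220
Signed area = Σ/2 = -110 (negative ⇒ clockwise traversal).

-110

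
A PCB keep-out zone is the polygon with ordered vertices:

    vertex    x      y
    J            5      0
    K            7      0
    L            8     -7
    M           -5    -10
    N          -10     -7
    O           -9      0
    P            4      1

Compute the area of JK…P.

153

Apply the surveyor's formula: 2A = Σ (x_i·y_{i+1} − x_{i+1}·y_i), indices taken mod 7.
J→K: (5)(0) − (7)(0) = 0
K→L: (7)(-7) − (8)(0) = -49
L→M: (8)(-10) − (-5)(-7) = -115
M→N: (-5)(-7) − (-10)(-10) = -65
N→O: (-10)(0) − (-9)(-7) = -63
O→P: (-9)(1) − (4)(0) = -9
P→J: (4)(0) − (5)(1) = -5
Σ = -306
Area = |Σ|/2 = 153.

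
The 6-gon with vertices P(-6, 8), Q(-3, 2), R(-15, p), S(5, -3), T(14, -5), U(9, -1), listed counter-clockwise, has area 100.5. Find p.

Write out the shoelace sum; only the two edges meeting at R involve p:
2·Area = [((-3)·p − (-15)·2) + ((-15)·(-3) − 5·p)] + 126
       = -8·p + 201 = 201
⇒ p = 0.

0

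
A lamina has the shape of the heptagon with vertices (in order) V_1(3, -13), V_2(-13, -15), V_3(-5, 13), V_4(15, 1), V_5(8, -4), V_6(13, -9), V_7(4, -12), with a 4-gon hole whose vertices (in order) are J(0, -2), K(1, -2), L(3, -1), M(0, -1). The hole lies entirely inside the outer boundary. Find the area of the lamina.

Outer boundary:
V_1→V_2: (3)(-15) − (-13)(-13) = -214
V_2→V_3: (-13)(13) − (-5)(-15) = -244
V_3→V_4: (-5)(1) − (15)(13) = -200
V_4→V_5: (15)(-4) − (8)(1) = -68
V_5→V_6: (8)(-9) − (13)(-4) = -20
V_6→V_7: (13)(-12) − (4)(-9) = -120
V_7→V_1: (4)(-13) − (3)(-12) = -16
Σ = -882
Area = |Σ|/2 = 441.
Hole:
Cross-terms: 2, 5, -3, 0  ⇒  Σ = 4
Area = |Σ|/2 = 2.
Net area = 441 − 2 = 439.

439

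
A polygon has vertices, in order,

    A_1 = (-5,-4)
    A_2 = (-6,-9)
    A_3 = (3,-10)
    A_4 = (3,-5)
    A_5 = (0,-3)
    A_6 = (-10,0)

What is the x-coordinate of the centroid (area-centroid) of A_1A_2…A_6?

-243/124

Apply the shoelace (surveyor's) formula. First the cross-terms c_i = x_i·y_{i+1} − x_{i+1}·y_i:
  21, 87, 15, -9, -30, 40  ⇒  2A = 124, A = 62.
Then Σ (x_i + x_{i+1})·c_i = -729, so x̄ = -729 / (6·62) = -243/124.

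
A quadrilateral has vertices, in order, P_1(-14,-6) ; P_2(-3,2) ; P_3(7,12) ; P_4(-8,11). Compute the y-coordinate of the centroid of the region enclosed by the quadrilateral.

497/93

Apply the surveyor's formula. First the cross-terms c_i = x_i·y_{i+1} − x_{i+1}·y_i:
  -46, -50, 173, 202  ⇒  2A = 279, A = 139.5.
Then Σ (y_i + y_{i+1})·c_i = 4473, so ȳ = 4473 / (6·139.5) = 497/93.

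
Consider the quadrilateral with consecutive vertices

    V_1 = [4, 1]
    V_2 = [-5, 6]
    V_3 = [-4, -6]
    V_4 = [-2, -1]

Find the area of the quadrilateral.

Apply the shoelace formula: 2A = Σ (x_i·y_{i+1} − x_{i+1}·y_i), indices taken mod 4.
V_1→V_2: (4)(6) − (-5)(1) = 29
V_2→V_3: (-5)(-6) − (-4)(6) = 54
V_3→V_4: (-4)(-1) − (-2)(-6) = -8
V_4→V_1: (-2)(1) − (4)(-1) = 2
Σ = 77
Area = |Σ|/2 = 38.5.

38.5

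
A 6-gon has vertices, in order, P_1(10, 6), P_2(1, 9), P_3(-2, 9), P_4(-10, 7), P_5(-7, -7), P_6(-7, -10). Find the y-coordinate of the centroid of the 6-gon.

Apply the surveyor's formula. First the cross-terms c_i = x_i·y_{i+1} − x_{i+1}·y_i:
  84, 27, 76, 119, 21, 58  ⇒  2A = 385, A = 192.5.
Then Σ (y_i + y_{i+1})·c_i = 2373, so ȳ = 2373 / (6·192.5) = 113/55.

113/55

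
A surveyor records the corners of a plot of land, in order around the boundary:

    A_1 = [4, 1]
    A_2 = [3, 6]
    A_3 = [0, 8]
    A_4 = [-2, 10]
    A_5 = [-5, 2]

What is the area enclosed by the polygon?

A_1→A_2: (4)(6) − (3)(1) = 21
A_2→A_3: (3)(8) − (0)(6) = 24
A_3→A_4: (0)(10) − (-2)(8) = 16
A_4→A_5: (-2)(2) − (-5)(10) = 46
A_5→A_1: (-5)(1) − (4)(2) = -13
Σ = 94
Area = |Σ|/2 = 47.

47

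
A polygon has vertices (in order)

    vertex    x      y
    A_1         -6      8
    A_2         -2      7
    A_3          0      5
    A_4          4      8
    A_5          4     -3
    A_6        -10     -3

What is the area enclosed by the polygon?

A_1→A_2: (-6)(7) − (-2)(8) = -26
A_2→A_3: (-2)(5) − (0)(7) = -10
A_3→A_4: (0)(8) − (4)(5) = -20
A_4→A_5: (4)(-3) − (4)(8) = -44
A_5→A_6: (4)(-3) − (-10)(-3) = -42
A_6→A_1: (-10)(8) − (-6)(-3) = -98
Σ = -240
Area = |Σ|/2 = 120.

120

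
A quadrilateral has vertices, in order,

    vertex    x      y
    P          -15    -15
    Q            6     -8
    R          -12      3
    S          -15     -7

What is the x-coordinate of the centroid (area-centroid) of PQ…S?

Apply Gauss's area formula. First the cross-terms c_i = x_i·y_{i+1} − x_{i+1}·y_i:
  210, -78, 129, 120  ⇒  2A = 381, A = 190.5.
Then Σ (x_i + x_{i+1})·c_i = -8505, so x̄ = -8505 / (6·190.5) = -945/127.

-945/127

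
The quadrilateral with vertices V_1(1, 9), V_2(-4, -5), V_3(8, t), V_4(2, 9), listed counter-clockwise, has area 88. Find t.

Write out the shoelace sum; only the two edges meeting at V_3 involve t:
2·Area = [((-4)·t − 8·(-5)) + (8·9 − 2·t)] + 40
       = -6·t + 152 = 176
⇒ t = -4.

-4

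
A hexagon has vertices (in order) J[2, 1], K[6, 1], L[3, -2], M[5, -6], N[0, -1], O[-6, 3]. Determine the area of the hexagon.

Apply the shoelace formula: 2A = Σ (x_i·y_{i+1} − x_{i+1}·y_i), indices taken mod 6.
Cross-terms: -4, -15, -8, -5, -6, -12  ⇒  Σ = -50
Area = |Σ|/2 = 25.

25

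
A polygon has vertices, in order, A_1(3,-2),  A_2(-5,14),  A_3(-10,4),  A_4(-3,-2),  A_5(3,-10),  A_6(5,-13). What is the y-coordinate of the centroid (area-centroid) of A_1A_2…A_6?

Apply the surveyor's formula. First the cross-terms c_i = x_i·y_{i+1} − x_{i+1}·y_i:
  32, 120, 32, 36, 11, 29  ⇒  2A = 260, A = 130.
Then Σ (y_i + y_{i+1})·c_i = 1488, so ȳ = 1488 / (6·130) = 124/65.

124/65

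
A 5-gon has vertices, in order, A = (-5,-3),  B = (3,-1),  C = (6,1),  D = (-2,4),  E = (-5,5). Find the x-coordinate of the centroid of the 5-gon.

Apply the surveyor's formula. First the cross-terms c_i = x_i·y_{i+1} − x_{i+1}·y_i:
  14, 9, 26, 10, 40  ⇒  2A = 99, A = 49.5.
Then Σ (x_i + x_{i+1})·c_i = -313, so x̄ = -313 / (6·49.5) = -313/297.

-313/297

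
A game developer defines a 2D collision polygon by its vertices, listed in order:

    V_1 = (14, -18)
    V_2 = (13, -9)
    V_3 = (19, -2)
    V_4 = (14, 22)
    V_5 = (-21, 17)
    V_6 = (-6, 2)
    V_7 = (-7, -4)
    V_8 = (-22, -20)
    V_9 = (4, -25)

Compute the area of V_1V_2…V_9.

1228.5

V_1→V_2: (14)(-9) − (13)(-18) = 108
V_2→V_3: (13)(-2) − (19)(-9) = 145
V_3→V_4: (19)(22) − (14)(-2) = 446
V_4→V_5: (14)(17) − (-21)(22) = 700
V_5→V_6: (-21)(2) − (-6)(17) = 60
V_6→V_7: (-6)(-4) − (-7)(2) = 38
V_7→V_8: (-7)(-20) − (-22)(-4) = 52
V_8→V_9: (-22)(-25) − (4)(-20) = 630
V_9→V_1: (4)(-18) − (14)(-25) = 278
Σ = 2457
Area = |Σ|/2 = 1228.5.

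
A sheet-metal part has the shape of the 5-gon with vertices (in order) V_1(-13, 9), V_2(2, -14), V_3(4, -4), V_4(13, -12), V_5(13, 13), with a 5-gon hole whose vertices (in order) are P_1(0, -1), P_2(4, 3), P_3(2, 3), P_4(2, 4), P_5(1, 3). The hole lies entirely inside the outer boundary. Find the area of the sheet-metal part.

407

Outer boundary:
Apply the surveyor's formula: 2A = Σ (x_i·y_{i+1} − x_{i+1}·y_i), indices taken mod 5.
Σ = (164) + (48) + (4) + (325) + (286) = 827
Area = |Σ|/2 = 413.5.
Hole:
Apply the shoelace (surveyor's) formula: 2A = Σ (x_i·y_{i+1} − x_{i+1}·y_i), indices taken mod 5.
Cross-terms: 4, 6, 2, 2, -1  ⇒  Σ = 13
Area = |Σ|/2 = 6.5.
Net area = 413.5 − 6.5 = 407.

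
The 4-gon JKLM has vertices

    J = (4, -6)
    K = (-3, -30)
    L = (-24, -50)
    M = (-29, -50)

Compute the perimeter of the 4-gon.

|JK| = √((-7)² + (-24)²) = √625 = 25
|KL| = √((-21)² + (-20)²) = √841 = 29
|LM| = √((-5)² + (0)²) = √25 = 5
|MJ| = √((33)² + (44)²) = √3025 = 55
Perimeter = 25 + 29 + 5 + 55 = 114.

114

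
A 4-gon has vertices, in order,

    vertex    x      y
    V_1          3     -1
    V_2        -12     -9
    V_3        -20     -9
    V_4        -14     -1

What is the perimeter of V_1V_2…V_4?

52

|V_1V_2| = √((-15)² + (-8)²) = √289 = 17
|V_2V_3| = √((-8)² + (0)²) = √64 = 8
|V_3V_4| = √((6)² + (8)²) = √100 = 10
|V_4V_1| = √((17)² + (0)²) = √289 = 17
Perimeter = 17 + 8 + 10 + 17 = 52.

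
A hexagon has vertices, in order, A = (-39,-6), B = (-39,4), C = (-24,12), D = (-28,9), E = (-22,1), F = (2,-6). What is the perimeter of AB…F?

|AB| = √((0)² + (10)²) = √100 = 10
|BC| = √((15)² + (8)²) = √289 = 17
|CD| = √((-4)² + (-3)²) = √25 = 5
|DE| = √((6)² + (-8)²) = √100 = 10
|EF| = √((24)² + (-7)²) = √625 = 25
|FA| = √((-41)² + (0)²) = √1681 = 41
Perimeter = 10 + 17 + 5 + 10 + 25 + 41 = 108.

108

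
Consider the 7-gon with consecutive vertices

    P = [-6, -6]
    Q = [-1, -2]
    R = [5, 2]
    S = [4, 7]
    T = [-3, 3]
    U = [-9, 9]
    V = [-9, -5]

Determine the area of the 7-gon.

Apply the shoelace formula: 2A = Σ (x_i·y_{i+1} − x_{i+1}·y_i), indices taken mod 7.
Σ = (6) + (8) + (27) + (33) + (0) + (126) + (24) = 224
Area = |Σ|/2 = 112.

112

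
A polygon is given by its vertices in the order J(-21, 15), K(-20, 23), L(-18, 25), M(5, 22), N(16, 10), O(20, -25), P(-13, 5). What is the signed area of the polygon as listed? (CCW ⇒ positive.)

-1003.5

Apply the surveyor's formula: 2A = Σ (x_i·y_{i+1} − x_{i+1}·y_i), indices taken mod 7.
Σ = (-183) + (-86) + (-521) + (-302) + (-600) + (-225) + (-90) = -2007
Signed area = Σ/2 = -1003.5 (negative ⇒ clockwise traversal).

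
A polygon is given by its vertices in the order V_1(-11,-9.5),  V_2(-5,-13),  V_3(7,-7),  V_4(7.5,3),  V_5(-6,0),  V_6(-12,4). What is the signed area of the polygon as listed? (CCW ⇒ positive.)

Apply the surveyor's formula: 2A = Σ (x_i·y_{i+1} − x_{i+1}·y_i), indices taken mod 6.
Σ = (95.5) + (126) + (73.5) + (18) + (-24) + (158) = 447
Signed area = Σ/2 = 223.5 (positive ⇒ counter-clockwise traversal).

223.5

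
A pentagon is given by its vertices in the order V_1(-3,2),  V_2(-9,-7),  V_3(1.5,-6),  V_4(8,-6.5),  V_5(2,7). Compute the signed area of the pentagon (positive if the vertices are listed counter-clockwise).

Σ = (39) + (64.5) + (38.25) + (69) + (25) = 235.75
Signed area = Σ/2 = 117.875 (positive ⇒ counter-clockwise traversal).

117.875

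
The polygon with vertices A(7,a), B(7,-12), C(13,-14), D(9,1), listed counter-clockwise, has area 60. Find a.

7

The doubled signed area Σ (x_i y_{i+1} − x_{i+1} y_i) is linear in a.
With a=0 it equals 106; the coefficient of a is 2 (from the two edges through A).
So 2·a + 106 = 2·60 = 120 ⇒ a = 7.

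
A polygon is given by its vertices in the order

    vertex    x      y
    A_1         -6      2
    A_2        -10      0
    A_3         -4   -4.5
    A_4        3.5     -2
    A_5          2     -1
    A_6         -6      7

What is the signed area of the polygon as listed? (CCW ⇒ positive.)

Apply the shoelace (surveyor's) formula: 2A = Σ (x_i·y_{i+1} − x_{i+1}·y_i), indices taken mod 6.
Σ = (20) + (45) + (23.75) + (0.5) + (8) + (30) = 127.25
Signed area = Σ/2 = 63.625 (positive ⇒ counter-clockwise traversal).

63.625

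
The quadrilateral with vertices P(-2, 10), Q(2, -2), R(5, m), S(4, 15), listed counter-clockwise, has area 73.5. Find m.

Write out the shoelace sum; only the two edges meeting at R involve m:
2·Area = [(2·m − 5·(-2)) + (5·15 − 4·m)] + 54
       = -2·m + 139 = 147
⇒ m = -4.

-4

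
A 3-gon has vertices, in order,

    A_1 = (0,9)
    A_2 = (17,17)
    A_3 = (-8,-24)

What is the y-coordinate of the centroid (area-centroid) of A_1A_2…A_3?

Apply the shoelace formula. First the cross-terms c_i = x_i·y_{i+1} − x_{i+1}·y_i:
  -153, -272, -72  ⇒  2A = -497, A = -248.5.
Then Σ (y_i + y_{i+1})·c_i = -994, so ȳ = -994 / (6·(-248.5)) = 2/3.

2/3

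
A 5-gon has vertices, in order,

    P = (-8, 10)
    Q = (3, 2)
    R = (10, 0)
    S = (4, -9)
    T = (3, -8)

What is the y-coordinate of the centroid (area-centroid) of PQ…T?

Apply the shoelace formula. First the cross-terms c_i = x_i·y_{i+1} − x_{i+1}·y_i:
  -46, -20, -90, -5, -34  ⇒  2A = -195, A = -97.5.
Then Σ (y_i + y_{i+1})·c_i = 235, so ȳ = 235 / (6·(-97.5)) = -47/117.

-47/117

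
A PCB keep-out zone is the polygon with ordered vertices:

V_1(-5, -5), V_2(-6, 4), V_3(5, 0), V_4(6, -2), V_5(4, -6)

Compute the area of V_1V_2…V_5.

79

Apply the surveyor's formula: 2A = Σ (x_i·y_{i+1} − x_{i+1}·y_i), indices taken mod 5.
Σ = (-50) + (-20) + (-10) + (-28) + (-50) = -158
Area = |Σ|/2 = 79.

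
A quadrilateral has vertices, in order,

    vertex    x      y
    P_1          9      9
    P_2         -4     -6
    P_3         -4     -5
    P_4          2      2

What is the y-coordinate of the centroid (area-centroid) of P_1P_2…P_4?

Apply Gauss's area formula. First the cross-terms c_i = x_i·y_{i+1} − x_{i+1}·y_i:
  -18, -4, 2, 0  ⇒  2A = -20, A = -10.
Then Σ (y_i + y_{i+1})·c_i = -16, so ȳ = -16 / (6·(-10)) = 4/15.

4/15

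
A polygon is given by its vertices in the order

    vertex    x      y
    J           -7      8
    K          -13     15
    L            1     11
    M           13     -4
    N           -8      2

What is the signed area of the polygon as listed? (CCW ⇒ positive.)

-181

Σ = (-1) + (-158) + (-147) + (-6) + (-50) = -362
Signed area = Σ/2 = -181 (negative ⇒ clockwise traversal).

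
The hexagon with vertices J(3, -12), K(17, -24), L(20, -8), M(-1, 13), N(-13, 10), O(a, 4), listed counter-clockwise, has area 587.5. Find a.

Write out the shoelace sum; only the two edges meeting at O involve a:
2·Area = [((-13)·4 − a·10) + (a·(-12) − 3·4)] + 887
       = -22·a + 823 = 1175
⇒ a = -16.

-16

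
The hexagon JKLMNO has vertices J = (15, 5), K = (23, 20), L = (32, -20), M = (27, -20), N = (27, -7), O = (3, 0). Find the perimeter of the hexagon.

114

|JK| = √((8)² + (15)²) = √289 = 17
|KL| = √((9)² + (-40)²) = √1681 = 41
|LM| = √((-5)² + (0)²) = √25 = 5
|MN| = √((0)² + (13)²) = √169 = 13
|NO| = √((-24)² + (7)²) = √625 = 25
|OJ| = √((12)² + (5)²) = √169 = 13
Perimeter = 17 + 41 + 5 + 13 + 25 + 13 = 114.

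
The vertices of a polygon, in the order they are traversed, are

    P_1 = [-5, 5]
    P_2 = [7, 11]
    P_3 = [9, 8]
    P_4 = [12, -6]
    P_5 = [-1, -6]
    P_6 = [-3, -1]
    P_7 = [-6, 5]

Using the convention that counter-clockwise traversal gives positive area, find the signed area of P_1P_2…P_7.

-202

Apply Gauss's area formula: 2A = Σ (x_i·y_{i+1} − x_{i+1}·y_i), indices taken mod 7.
Σ = (-90) + (-43) + (-150) + (-78) + (-17) + (-21) + (-5) = -404
Signed area = Σ/2 = -202 (negative ⇒ clockwise traversal).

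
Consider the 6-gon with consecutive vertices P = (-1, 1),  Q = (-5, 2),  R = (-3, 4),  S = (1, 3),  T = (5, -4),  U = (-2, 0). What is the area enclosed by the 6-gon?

26.5

Σ = (3) + (-14) + (-13) + (-19) + (-8) + (-2) = -53
Area = |Σ|/2 = 26.5.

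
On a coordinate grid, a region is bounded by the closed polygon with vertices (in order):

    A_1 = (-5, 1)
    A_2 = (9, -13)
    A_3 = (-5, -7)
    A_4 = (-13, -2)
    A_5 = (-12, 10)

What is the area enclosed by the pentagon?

134.5

Apply the shoelace (surveyor's) formula: 2A = Σ (x_i·y_{i+1} − x_{i+1}·y_i), indices taken mod 5.
Cross-terms: 56, -128, -81, -154, 38  ⇒  Σ = -269
Area = |Σ|/2 = 134.5.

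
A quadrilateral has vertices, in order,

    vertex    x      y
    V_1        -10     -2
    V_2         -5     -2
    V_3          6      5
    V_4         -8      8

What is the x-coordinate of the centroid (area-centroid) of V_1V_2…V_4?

-689/181

Apply the surveyor's formula. First the cross-terms c_i = x_i·y_{i+1} − x_{i+1}·y_i:
  10, -13, 88, 96  ⇒  2A = 181, A = 90.5.
Then Σ (x_i + x_{i+1})·c_i = -2067, so x̄ = -2067 / (6·90.5) = -689/181.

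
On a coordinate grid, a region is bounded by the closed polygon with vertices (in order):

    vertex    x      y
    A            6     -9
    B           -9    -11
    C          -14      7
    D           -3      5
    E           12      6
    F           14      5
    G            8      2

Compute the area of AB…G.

Apply the shoelace (surveyor's) formula: 2A = Σ (x_i·y_{i+1} − x_{i+1}·y_i), indices taken mod 7.
Σ = (-147) + (-217) + (-49) + (-78) + (-24) + (-12) + (-84) = -611
Area = |Σ|/2 = 305.5.

305.5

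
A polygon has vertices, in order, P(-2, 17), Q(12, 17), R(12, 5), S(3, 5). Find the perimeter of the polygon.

48

|PQ| = √((14)² + (0)²) = √196 = 14
|QR| = √((0)² + (-12)²) = √144 = 12
|RS| = √((-9)² + (0)²) = √81 = 9
|SP| = √((-5)² + (12)²) = √169 = 13
Perimeter = 14 + 12 + 9 + 13 = 48.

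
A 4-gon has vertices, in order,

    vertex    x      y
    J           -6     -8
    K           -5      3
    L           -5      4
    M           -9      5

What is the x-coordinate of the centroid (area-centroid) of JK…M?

-6.64

Apply the surveyor's formula. First the cross-terms c_i = x_i·y_{i+1} − x_{i+1}·y_i:
  -58, -5, 11, 102  ⇒  2A = 50, A = 25.
Then Σ (x_i + x_{i+1})·c_i = -996, so x̄ = -996 / (6·25) = -6.64.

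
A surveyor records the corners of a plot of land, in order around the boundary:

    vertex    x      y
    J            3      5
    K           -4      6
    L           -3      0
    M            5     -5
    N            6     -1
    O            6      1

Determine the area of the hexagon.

Cross-terms: 38, 18, 15, 25, 12, 27  ⇒  Σ = 135
Area = |Σ|/2 = 67.5.

67.5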